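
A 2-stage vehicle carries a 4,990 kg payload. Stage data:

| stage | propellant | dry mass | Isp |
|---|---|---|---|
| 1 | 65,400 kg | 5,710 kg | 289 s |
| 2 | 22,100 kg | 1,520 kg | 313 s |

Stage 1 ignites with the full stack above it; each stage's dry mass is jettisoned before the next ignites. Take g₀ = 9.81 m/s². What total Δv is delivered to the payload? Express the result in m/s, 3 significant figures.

Δv ≈ 7570 m/s

Ignition mass of stage 1 = 65,400+5,710 + 22,100+1,520 + 4,990 = 99,720 kg.
Stage 1: m₀ = 99,720 kg, m_f = 99,720 − 65,400 = 34,320 kg; Δv = 289×9.81×ln(2.906) = 2835.1×1.0666 ≈ 3024 m/s.
Stage 2: m₀ = 28,610 kg, m_f = 28,610 − 22,100 = 6,510 kg; Δv = 313×9.81×ln(4.395) = 3070.5×1.4804 ≈ 4546 m/s.
Total Δv = 3024 + 4546 = 7570 m/s.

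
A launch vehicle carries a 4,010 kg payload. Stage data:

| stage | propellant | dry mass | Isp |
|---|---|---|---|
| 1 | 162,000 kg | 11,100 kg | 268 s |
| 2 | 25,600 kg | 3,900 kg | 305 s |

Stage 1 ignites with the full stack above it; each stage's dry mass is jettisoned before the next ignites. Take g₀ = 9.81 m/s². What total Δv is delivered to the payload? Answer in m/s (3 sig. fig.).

Δv ≈ 8350 m/s

Ignition mass of stage 1 = 162,000+11,100 + 25,600+3,900 + 4,010 = 206,610 kg.
Stage 1: m₀ = 206,610 kg, m_f = 206,610 − 162,000 = 44,610 kg; Δv = 268×9.81×ln(4.631) = 2629.1×1.5329 ≈ 4030 m/s.
Stage 2: m₀ = 33,510 kg, m_f = 33,510 − 25,600 = 7,910 kg; Δv = 305×9.81×ln(4.236) = 2992.1×1.4437 ≈ 4320 m/s.
Total Δv = 4030 + 4320 = 8350 m/s.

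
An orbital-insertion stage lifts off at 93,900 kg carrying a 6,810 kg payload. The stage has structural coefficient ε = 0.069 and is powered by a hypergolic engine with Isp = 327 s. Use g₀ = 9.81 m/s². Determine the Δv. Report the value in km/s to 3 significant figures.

Stage wet mass = m₀ − payload = 93,900 − 6,810 = 87,090 kg.
Stage dry mass = ε × stage wet mass = 0.069 × 87,090 = 6,009.21 kg.
Burnout mass m_f = stage dry + payload = 6,009.21 + 6,810 = 12,819.21 kg.
v_e = Isp · g₀ = 327 × 9.81 = 3207.9 m/s.
Δv = v_e · ln(93,900/12,819.21) = 3207.9 × ln(7.325) = 3207.9 × 1.9913 ≈ 6388 m/s.

Δv ≈ 6.39 km/s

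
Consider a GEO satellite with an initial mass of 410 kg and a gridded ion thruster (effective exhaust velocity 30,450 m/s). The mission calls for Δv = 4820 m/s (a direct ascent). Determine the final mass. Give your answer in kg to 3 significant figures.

final mass ≈ 350 kg

From the ideal rocket equation, m₀/m_f = exp(Δv / v_e) = exp(4820 / 30450.0) = exp(0.1583) = 1.1715.
m_f = m₀ / 1.1715 = 410 / 1.1715 = 349.979 kg.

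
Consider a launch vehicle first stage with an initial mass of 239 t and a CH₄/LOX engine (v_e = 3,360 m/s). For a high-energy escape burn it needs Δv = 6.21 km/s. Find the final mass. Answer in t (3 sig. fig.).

From the ideal rocket equation, m₀/m_f = exp(Δv / v_e) = exp(6210 / 3360.0) = exp(1.8482) = 6.3485.
m_f = m₀ / 6.3485 = 239 / 6.3485 = 37.6467 t.

final mass ≈ 37.6 t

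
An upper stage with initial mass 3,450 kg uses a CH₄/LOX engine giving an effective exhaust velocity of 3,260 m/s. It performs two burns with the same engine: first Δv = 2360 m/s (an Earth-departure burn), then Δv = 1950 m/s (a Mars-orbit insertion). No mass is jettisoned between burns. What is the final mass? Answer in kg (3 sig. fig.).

After the first burn: m = 3450 × exp(−2360/3260.0) = 3450 × 0.48484 = 1,672.7 kg.
After the second burn: m = 1,672.7 × exp(−1950/3260.0) = 1,672.7 × 0.54982 = 919.684 kg.

final mass ≈ 920 kg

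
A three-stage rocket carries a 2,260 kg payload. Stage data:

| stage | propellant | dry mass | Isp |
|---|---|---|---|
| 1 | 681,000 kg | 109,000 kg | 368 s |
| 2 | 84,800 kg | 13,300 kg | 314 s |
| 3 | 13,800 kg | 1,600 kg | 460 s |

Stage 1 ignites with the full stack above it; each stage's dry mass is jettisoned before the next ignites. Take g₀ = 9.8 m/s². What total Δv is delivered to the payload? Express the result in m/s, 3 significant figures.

Δv ≈ 15900 m/s

Ignition mass of stage 1 = 681,000+109,000 + 84,800+13,300 + 13,800+1,600 + 2,260 = 905,760 kg.
Stage 1: m₀ = 905,760 kg, m_f = 905,760 − 681,000 = 224,760 kg; Δv = 368×9.8×ln(4.03) = 3606.4×1.3937 ≈ 5026 m/s.
Stage 2: m₀ = 115,760 kg, m_f = 115,760 − 84,800 = 30,960 kg; Δv = 314×9.8×ln(3.739) = 3077.2×1.3188 ≈ 4058 m/s.
Stage 3: m₀ = 17,660 kg, m_f = 17,660 − 13,800 = 3,860 kg; Δv = 460×9.8×ln(4.575) = 4508.0×1.5206 ≈ 6855 m/s.
Total Δv = 5026 + 4058 + 6855 = 15939 m/s.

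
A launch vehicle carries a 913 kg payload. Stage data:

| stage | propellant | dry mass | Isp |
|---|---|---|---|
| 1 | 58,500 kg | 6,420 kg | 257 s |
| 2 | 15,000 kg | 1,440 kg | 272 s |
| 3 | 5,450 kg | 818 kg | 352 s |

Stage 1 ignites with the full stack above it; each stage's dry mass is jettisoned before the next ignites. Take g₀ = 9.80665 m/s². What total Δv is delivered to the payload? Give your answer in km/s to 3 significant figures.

Ignition mass of stage 1 = 58,500+6,420 + 15,000+1,440 + 5,450+818 + 913 = 88,541 kg.
Stage 1: m₀ = 88,541 kg, m_f = 88,541 − 58,500 = 30,041 kg; Δv = 257×9.80665×ln(2.947) = 2520.3×1.0809 ≈ 2724 m/s.
Stage 2: m₀ = 23,621 kg, m_f = 23,621 − 15,000 = 8,621 kg; Δv = 272×9.80665×ln(2.74) = 2667.4×1.0079 ≈ 2689 m/s.
Stage 3: m₀ = 7,181 kg, m_f = 7,181 − 5,450 = 1,731 kg; Δv = 352×9.80665×ln(4.148) = 3451.9×1.4227 ≈ 4911 m/s.
Total Δv = 2724 + 2689 + 4911 = 10324 m/s.

Δv ≈ 10.3 km/s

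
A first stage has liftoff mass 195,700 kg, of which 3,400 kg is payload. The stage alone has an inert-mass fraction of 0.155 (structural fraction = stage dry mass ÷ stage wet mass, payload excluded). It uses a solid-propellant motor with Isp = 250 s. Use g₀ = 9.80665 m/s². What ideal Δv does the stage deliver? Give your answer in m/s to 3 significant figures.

Δv ≈ 4350 m/s

Stage wet mass = m₀ − payload = 195,700 − 3,400 = 192,300 kg.
Stage dry mass = ε × stage wet mass = 0.155 × 192,300 = 29,806.5 kg.
Burnout mass m_f = stage dry + payload = 29,806.5 + 3,400 = 33,206.5 kg.
v_e = Isp · g₀ = 250 × 9.80665 = 2451.7 m/s.
By the Tsiolkovsky rocket equation, Δv = v_e · ln(195,700/33,206.5) = 2451.7 × ln(5.893) = 2451.7 × 1.7738 ≈ 4349 m/s.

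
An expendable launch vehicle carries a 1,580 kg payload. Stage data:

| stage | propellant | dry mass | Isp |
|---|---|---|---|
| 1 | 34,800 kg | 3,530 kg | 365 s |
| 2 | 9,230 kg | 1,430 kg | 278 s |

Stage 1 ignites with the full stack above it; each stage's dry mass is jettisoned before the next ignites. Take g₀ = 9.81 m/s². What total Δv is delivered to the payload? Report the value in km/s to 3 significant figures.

Ignition mass of stage 1 = 34,800+3,530 + 9,230+1,430 + 1,580 = 50,570 kg.
Stage 1: m₀ = 50,570 kg, m_f = 50,570 − 34,800 = 15,770 kg; Δv = 365×9.81×ln(3.207) = 3580.7×1.1652 ≈ 4172 m/s.
Stage 2: m₀ = 12,240 kg, m_f = 12,240 − 9,230 = 3,010 kg; Δv = 278×9.81×ln(4.066) = 2727.2×1.4028 ≈ 3826 m/s.
Total Δv = 4172 + 3826 = 7998 m/s.

Δv ≈ 8.00 km/s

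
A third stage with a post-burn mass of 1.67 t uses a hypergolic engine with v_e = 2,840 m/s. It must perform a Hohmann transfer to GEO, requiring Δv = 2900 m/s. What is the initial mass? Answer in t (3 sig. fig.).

By the Tsiolkovsky rocket equation, m₀/m_f = exp(Δv / v_e) = exp(2900 / 2840.0) = exp(1.0211) = 2.7763.
m₀ = m_f × 2.7763 = 1.67 × 2.7763 = 4.63642 t.

initial mass ≈ 4.64 t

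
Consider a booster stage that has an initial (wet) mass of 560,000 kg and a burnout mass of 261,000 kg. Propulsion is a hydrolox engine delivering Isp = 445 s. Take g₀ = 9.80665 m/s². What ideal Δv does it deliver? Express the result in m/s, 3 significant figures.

Δv ≈ 3330 m/s

v_e = Isp · g₀ = 445 × 9.80665 = 4364.0 m/s.
From the ideal rocket equation, Δv = v_e · ln(m₀/m_f) = 4364.0 × ln(2.146) = 4364.0 × 0.7634 ≈ 3331.5 m/s.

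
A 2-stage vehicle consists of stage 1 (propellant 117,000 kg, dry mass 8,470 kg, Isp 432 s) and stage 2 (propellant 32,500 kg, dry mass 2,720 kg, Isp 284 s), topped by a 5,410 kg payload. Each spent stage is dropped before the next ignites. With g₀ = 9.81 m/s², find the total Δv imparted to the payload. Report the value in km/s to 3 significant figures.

Δv ≈ 9.65 km/s

Ignition mass of stage 1 = 117,000+8,470 + 32,500+2,720 + 5,410 = 166,100 kg.
Stage 1: m₀ = 166,100 kg, m_f = 166,100 − 117,000 = 49,100 kg; Δv = 432×9.81×ln(3.383) = 4237.9×1.2187 ≈ 5165 m/s.
Stage 2: m₀ = 40,630 kg, m_f = 40,630 − 32,500 = 8,130 kg; Δv = 284×9.81×ln(4.998) = 2786.0×1.6089 ≈ 4483 m/s.
Total Δv = 5165 + 4483 = 9648 m/s.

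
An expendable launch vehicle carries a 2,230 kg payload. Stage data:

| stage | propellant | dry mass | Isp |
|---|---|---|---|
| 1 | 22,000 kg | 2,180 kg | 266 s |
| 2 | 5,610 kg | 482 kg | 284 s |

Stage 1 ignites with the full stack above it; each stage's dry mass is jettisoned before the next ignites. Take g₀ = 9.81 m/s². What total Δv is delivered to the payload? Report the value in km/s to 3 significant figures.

Δv ≈ 6.07 km/s

Ignition mass of stage 1 = 22,000+2,180 + 5,610+482 + 2,230 = 32,502 kg.
Stage 1: m₀ = 32,502 kg, m_f = 32,502 − 22,000 = 10,502 kg; Δv = 266×9.81×ln(3.095) = 2609.5×1.1297 ≈ 2948 m/s.
Stage 2: m₀ = 8,322 kg, m_f = 8,322 − 5,610 = 2,712 kg; Δv = 284×9.81×ln(3.069) = 2786.0×1.1212 ≈ 3124 m/s.
Total Δv = 2948 + 3124 = 6072 m/s.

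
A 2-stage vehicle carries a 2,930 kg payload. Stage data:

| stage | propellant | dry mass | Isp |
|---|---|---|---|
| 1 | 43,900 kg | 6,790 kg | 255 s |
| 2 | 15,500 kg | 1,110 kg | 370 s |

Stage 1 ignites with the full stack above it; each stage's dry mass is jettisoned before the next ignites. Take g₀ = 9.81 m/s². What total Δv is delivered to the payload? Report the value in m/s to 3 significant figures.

Ignition mass of stage 1 = 43,900+6,790 + 15,500+1,110 + 2,930 = 70,230 kg.
Stage 1: m₀ = 70,230 kg, m_f = 70,230 − 43,900 = 26,330 kg; Δv = 255×9.81×ln(2.667) = 2501.6×0.9811 ≈ 2454 m/s.
Stage 2: m₀ = 19,540 kg, m_f = 19,540 − 15,500 = 4,040 kg; Δv = 370×9.81×ln(4.837) = 3629.7×1.5762 ≈ 5721 m/s.
Total Δv = 2454 + 5721 = 8175 m/s.

Δv ≈ 8180 m/s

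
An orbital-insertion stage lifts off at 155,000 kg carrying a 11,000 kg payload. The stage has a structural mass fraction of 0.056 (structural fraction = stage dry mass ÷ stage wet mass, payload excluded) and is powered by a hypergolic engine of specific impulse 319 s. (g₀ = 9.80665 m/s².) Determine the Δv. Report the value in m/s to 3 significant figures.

Stage wet mass = m₀ − payload = 155,000 − 11,000 = 144,000 kg.
Stage dry mass = ε × stage wet mass = 0.056 × 144,000 = 8,064 kg.
Burnout mass m_f = stage dry + payload = 8,064 + 11,000 = 19,064 kg.
v_e = Isp · g₀ = 319 × 9.80665 = 3128.3 m/s.
From the ideal rocket equation, Δv = v_e · ln(155,000/19,064) = 3128.3 × ln(8.131) = 3128.3 × 2.0956 ≈ 6556 m/s.

Δv ≈ 6560 m/s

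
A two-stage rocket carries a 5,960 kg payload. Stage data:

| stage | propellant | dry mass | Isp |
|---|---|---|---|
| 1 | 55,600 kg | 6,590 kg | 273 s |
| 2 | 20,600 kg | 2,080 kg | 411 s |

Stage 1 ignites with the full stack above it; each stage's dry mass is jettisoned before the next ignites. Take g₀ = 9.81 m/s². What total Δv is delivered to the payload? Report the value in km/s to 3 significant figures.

Δv ≈ 7.66 km/s

Ignition mass of stage 1 = 55,600+6,590 + 20,600+2,080 + 5,960 = 90,830 kg.
Stage 1: m₀ = 90,830 kg, m_f = 90,830 − 55,600 = 35,230 kg; Δv = 273×9.81×ln(2.578) = 2678.1×0.9471 ≈ 2536 m/s.
Stage 2: m₀ = 28,640 kg, m_f = 28,640 − 20,600 = 8,040 kg; Δv = 411×9.81×ln(3.562) = 4031.9×1.2704 ≈ 5122 m/s.
Total Δv = 2536 + 5122 = 7658 m/s.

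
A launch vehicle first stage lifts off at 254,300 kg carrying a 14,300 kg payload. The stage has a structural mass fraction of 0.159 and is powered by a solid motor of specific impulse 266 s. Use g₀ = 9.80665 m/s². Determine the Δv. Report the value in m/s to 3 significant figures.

Δv ≈ 4120 m/s

Stage wet mass = m₀ − payload = 254,300 − 14,300 = 240,000 kg.
Stage dry mass = ε × stage wet mass = 0.159 × 240,000 = 38,160 kg.
Burnout mass m_f = stage dry + payload = 38,160 + 14,300 = 52,460 kg.
v_e = Isp · g₀ = 266 × 9.80665 = 2608.6 m/s.
Rocket equation: Δv = v_e · ln(254,300/52,460) = 2608.6 × ln(4.848) = 2608.6 × 1.5785 ≈ 4118 m/s.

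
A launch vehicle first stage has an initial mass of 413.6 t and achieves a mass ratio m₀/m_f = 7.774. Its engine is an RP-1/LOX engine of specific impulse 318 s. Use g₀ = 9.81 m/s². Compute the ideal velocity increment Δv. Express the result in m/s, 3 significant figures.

v_e = Isp · g₀ = 318 × 9.81 = 3119.6 m/s.
From the ideal rocket equation, Δv = v_e · ln(7.774) = 3119.6 × 2.0508 ≈ 6397.6 m/s.

Δv ≈ 6400 m/s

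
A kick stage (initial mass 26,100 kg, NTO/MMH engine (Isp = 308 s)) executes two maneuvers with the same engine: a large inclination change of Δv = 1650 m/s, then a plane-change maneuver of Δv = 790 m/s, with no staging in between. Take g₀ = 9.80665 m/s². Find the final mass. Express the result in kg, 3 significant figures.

final mass ≈ 11600 kg

v_e = Isp · g₀ = 308 × 9.80665 = 3020.4 m/s.
After the first burn: m = 26100 × exp(−1650/3020.4) = 26100 × 0.57910 = 15,114.5 kg.
After the second burn: m = 15,114.5 × exp(−790/3020.4) = 15,114.5 × 0.76986 = 11,636 kg.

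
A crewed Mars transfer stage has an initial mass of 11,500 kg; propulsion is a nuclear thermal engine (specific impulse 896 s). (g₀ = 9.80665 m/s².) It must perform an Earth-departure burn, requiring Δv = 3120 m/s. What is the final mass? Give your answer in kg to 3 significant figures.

v_e = Isp · g₀ = 896 × 9.80665 = 8786.8 m/s.
m₀/m_f = exp(Δv / v_e) = exp(3120 / 8786.8) = exp(0.3551) = 1.4263.
m_f = m₀ / 1.4263 = 11,500 / 1.4263 = 8,062.82 kg.

final mass ≈ 8060 kg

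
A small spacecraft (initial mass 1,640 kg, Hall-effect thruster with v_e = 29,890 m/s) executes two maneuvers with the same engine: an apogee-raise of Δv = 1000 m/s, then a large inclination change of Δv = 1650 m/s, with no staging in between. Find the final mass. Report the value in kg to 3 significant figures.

final mass ≈ 1500 kg

After the first burn: m = 1640 × exp(−1000/29890.0) = 1640 × 0.96710 = 1,586.04 kg.
After the second burn: m = 1,586.04 × exp(−1650/29890.0) = 1,586.04 × 0.94629 = 1,500.85 kg.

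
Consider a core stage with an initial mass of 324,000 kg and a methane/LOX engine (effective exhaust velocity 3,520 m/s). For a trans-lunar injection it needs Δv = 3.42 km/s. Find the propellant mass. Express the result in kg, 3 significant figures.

m₀/m_f = exp(Δv / v_e) = exp(3420 / 3520.0) = exp(0.9716) = 2.6421.
m_f = 324,000 / 2.6421 = 122,630 kg, so propellant = m₀ − m_f = 324,000 − 122,630 = 201,370 kg.

propellant mass ≈ 201000 kg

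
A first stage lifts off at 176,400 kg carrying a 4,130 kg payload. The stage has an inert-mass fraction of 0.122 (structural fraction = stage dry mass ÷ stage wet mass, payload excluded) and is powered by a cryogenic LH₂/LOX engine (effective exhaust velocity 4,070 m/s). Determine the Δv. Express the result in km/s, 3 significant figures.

Stage wet mass = m₀ − payload = 176,400 − 4,130 = 172,270 kg.
Stage dry mass = ε × stage wet mass = 0.122 × 172,270 = 21,016.9 kg.
Burnout mass m_f = stage dry + payload = 21,016.9 + 4,130 = 25,146.9 kg.
Rocket equation: Δv = v_e · ln(176,400/25,146.9) = 4070.0 × ln(7.015) = 4070.0 × 1.9480 ≈ 7928 m/s.

Δv ≈ 7.93 km/s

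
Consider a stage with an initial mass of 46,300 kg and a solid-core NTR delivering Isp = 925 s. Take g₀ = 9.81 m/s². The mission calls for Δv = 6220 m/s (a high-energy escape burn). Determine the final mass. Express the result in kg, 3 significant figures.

v_e = Isp · g₀ = 925 × 9.81 = 9074.2 m/s.
m₀/m_f = exp(Δv / v_e) = exp(6220 / 9074.2) = exp(0.6855) = 1.9847.
m_f = m₀ / 1.9847 = 46,300 / 1.9847 = 23,328.5 kg.

final mass ≈ 23300 kg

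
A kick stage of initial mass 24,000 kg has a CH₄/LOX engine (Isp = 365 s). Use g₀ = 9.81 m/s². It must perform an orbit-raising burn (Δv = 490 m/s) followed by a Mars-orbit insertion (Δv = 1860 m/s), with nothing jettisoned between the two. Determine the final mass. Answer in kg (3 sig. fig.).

final mass ≈ 12500 kg

v_e = Isp · g₀ = 365 × 9.81 = 3580.7 m/s.
After the first burn: m = 24000 × exp(−490/3580.7) = 24000 × 0.87210 = 20,930.4 kg.
After the second burn: m = 20,930.4 × exp(−1860/3580.7) = 20,930.4 × 0.59484 = 12,450.2 kg.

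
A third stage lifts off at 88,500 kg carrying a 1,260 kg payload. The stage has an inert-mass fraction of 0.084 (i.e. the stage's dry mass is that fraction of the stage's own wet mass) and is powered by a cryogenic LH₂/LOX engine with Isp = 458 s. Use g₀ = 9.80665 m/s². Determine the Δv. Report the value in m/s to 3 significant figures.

Δv ≈ 10500 m/s

Stage wet mass = m₀ − payload = 88,500 − 1,260 = 87,240 kg.
Stage dry mass = ε × stage wet mass = 0.084 × 87,240 = 7,328.16 kg.
Burnout mass m_f = stage dry + payload = 7,328.16 + 1,260 = 8,588.16 kg.
v_e = Isp · g₀ = 458 × 9.80665 = 4491.4 m/s.
By the Tsiolkovsky rocket equation, Δv = v_e · ln(88,500/8,588.16) = 4491.4 × ln(10.3) = 4491.4 × 2.3326 ≈ 10477 m/s.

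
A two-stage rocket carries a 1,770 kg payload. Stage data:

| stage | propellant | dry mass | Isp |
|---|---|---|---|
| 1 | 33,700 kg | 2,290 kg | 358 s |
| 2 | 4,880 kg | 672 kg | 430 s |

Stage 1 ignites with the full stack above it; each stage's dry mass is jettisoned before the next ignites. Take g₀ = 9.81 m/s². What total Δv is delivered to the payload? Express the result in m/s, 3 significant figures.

Δv ≈ 9920 m/s

Ignition mass of stage 1 = 33,700+2,290 + 4,880+672 + 1,770 = 43,312 kg.
Stage 1: m₀ = 43,312 kg, m_f = 43,312 − 33,700 = 9,612 kg; Δv = 358×9.81×ln(4.506) = 3512.0×1.5054 ≈ 5287 m/s.
Stage 2: m₀ = 7,322 kg, m_f = 7,322 − 4,880 = 2,442 kg; Δv = 430×9.81×ln(2.998) = 4218.3×1.0981 ≈ 4632 m/s.
Total Δv = 5287 + 4632 = 9919 m/s.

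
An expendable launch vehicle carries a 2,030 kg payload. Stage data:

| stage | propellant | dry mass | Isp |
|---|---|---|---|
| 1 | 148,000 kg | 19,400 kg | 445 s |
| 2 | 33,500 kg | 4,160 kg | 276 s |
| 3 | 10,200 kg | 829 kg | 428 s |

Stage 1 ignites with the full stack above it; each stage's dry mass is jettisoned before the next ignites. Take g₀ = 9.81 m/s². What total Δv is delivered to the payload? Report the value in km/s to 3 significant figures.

Δv ≈ 14.3 km/s

Ignition mass of stage 1 = 148,000+19,400 + 33,500+4,160 + 10,200+829 + 2,030 = 218,119 kg.
Stage 1: m₀ = 218,119 kg, m_f = 218,119 − 148,000 = 70,119 kg; Δv = 445×9.81×ln(3.111) = 4365.4×1.1348 ≈ 4954 m/s.
Stage 2: m₀ = 50,719 kg, m_f = 50,719 − 33,500 = 17,219 kg; Δv = 276×9.81×ln(2.946) = 2707.6×1.0803 ≈ 2925 m/s.
Stage 3: m₀ = 13,059 kg, m_f = 13,059 − 10,200 = 2,859 kg; Δv = 428×9.81×ln(4.568) = 4198.7×1.5190 ≈ 6378 m/s.
Total Δv = 4954 + 2925 + 6378 = 14257 m/s.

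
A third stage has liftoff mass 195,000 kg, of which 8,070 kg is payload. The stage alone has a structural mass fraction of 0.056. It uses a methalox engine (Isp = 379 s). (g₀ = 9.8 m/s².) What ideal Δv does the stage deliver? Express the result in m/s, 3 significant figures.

Stage wet mass = m₀ − payload = 195,000 − 8,070 = 186,930 kg.
Stage dry mass = ε × stage wet mass = 0.056 × 186,930 = 10,468.1 kg.
Burnout mass m_f = stage dry + payload = 10,468.1 + 8,070 = 18,538.1 kg.
v_e = Isp · g₀ = 379 × 9.8 = 3714.2 m/s.
From the ideal rocket equation, Δv = v_e · ln(195,000/18,538.1) = 3714.2 × ln(10.52) = 3714.2 × 2.3532 ≈ 8740 m/s.

Δv ≈ 8740 m/s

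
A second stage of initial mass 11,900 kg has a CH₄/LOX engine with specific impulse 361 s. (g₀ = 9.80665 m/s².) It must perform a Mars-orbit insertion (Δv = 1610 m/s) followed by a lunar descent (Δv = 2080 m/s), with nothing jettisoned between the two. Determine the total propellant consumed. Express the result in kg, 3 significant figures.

v_e = Isp · g₀ = 361 × 9.80665 = 3540.2 m/s.
After the first burn: m = 11900 × exp(−1610/3540.2) = 11900 × 0.63459 = 7,551.62 kg.
After the second burn: m = 7,551.62 × exp(−2080/3540.2) = 7,551.62 × 0.55569 = 4,196.36 kg.
Total propellant = m₀ − m_final = 11900 − 4,196.36 = 7,703.64 kg.

total propellant consumed ≈ 7700 kg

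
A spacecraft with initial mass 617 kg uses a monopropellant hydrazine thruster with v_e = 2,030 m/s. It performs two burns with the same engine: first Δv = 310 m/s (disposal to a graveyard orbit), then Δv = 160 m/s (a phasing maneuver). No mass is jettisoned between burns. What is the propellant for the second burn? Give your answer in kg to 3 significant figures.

propellant for the second burn ≈ 40.1 kg

After the first burn: m = 617 × exp(−310/2030.0) = 617 × 0.85838 = 529.62 kg.
After the second burn: m = 529.62 × exp(−160/2030.0) = 529.62 × 0.92421 = 489.48 kg.
Second-burn propellant = 529.62 − 489.48 = 40.14 kg.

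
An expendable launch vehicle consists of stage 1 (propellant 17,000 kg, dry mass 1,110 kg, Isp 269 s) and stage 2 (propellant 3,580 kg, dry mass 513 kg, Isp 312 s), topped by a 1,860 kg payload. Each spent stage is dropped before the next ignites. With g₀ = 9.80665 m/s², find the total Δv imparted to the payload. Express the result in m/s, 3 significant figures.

Ignition mass of stage 1 = 17,000+1,110 + 3,580+513 + 1,860 = 24,063 kg.
Stage 1: m₀ = 24,063 kg, m_f = 24,063 − 17,000 = 7,063 kg; Δv = 269×9.80665×ln(3.407) = 2638.0×1.2258 ≈ 3234 m/s.
Stage 2: m₀ = 5,953 kg, m_f = 5,953 − 3,580 = 2,373 kg; Δv = 312×9.80665×ln(2.509) = 3059.7×0.9197 ≈ 2814 m/s.
Total Δv = 3234 + 2814 = 6048 m/s.

Δv ≈ 6050 m/s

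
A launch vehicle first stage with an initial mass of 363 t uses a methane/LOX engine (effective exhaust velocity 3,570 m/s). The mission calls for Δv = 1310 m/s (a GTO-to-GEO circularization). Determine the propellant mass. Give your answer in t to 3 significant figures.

propellant mass ≈ 111 t

m₀/m_f = exp(Δv / v_e) = exp(1310 / 3570.0) = exp(0.3669) = 1.4433.
m_f = 363 / 1.4433 = 251.507 t, so propellant = m₀ − m_f = 363 − 251.507 = 111.493 t.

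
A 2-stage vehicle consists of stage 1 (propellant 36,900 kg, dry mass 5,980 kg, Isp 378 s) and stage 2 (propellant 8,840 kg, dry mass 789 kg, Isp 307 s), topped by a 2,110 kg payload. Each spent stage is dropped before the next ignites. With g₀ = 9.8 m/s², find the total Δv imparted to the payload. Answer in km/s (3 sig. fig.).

Ignition mass of stage 1 = 36,900+5,980 + 8,840+789 + 2,110 = 54,619 kg.
Stage 1: m₀ = 54,619 kg, m_f = 54,619 − 36,900 = 17,719 kg; Δv = 378×9.8×ln(3.083) = 3704.4×1.1257 ≈ 4170 m/s.
Stage 2: m₀ = 11,739 kg, m_f = 11,739 − 8,840 = 2,899 kg; Δv = 307×9.8×ln(4.049) = 3008.6×1.3986 ≈ 4208 m/s.
Total Δv = 4170 + 4208 = 8378 m/s.

Δv ≈ 8.38 km/s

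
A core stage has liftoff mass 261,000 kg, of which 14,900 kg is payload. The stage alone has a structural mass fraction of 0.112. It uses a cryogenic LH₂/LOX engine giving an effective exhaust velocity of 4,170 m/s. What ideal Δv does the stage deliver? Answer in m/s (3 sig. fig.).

Stage wet mass = m₀ − payload = 261,000 − 14,900 = 246,100 kg.
Stage dry mass = ε × stage wet mass = 0.112 × 246,100 = 27,563.2 kg.
Burnout mass m_f = stage dry + payload = 27,563.2 + 14,900 = 42,463.2 kg.
By the Tsiolkovsky rocket equation, Δv = v_e · ln(261,000/42,463.2) = 4170.0 × ln(6.146) = 4170.0 × 1.8159 ≈ 7572 m/s.

Δv ≈ 7570 m/s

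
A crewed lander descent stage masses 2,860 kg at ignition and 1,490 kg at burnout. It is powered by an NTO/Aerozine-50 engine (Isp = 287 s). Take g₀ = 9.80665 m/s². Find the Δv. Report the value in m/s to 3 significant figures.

v_e = Isp · g₀ = 287 × 9.80665 = 2814.5 m/s.
Rocket equation: Δv = v_e · ln(m₀/m_f) = 2814.5 × ln(1.919) = 2814.5 × 0.6520 ≈ 1835.2 m/s.

Δv ≈ 1840 m/s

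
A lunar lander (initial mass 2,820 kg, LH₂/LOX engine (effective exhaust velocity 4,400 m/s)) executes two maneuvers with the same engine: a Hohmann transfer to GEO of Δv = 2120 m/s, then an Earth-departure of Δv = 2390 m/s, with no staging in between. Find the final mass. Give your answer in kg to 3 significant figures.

After the first burn: m = 2820 × exp(−2120/4400.0) = 2820 × 0.61766 = 1,741.8 kg.
After the second burn: m = 1,741.8 × exp(−2390/4400.0) = 1,741.8 × 0.58090 = 1,011.81 kg.

final mass ≈ 1010 kg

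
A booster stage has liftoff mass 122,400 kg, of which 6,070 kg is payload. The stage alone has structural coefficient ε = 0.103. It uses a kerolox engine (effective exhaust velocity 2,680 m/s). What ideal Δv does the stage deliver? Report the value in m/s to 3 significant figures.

Stage wet mass = m₀ − payload = 122,400 − 6,070 = 116,330 kg.
Stage dry mass = ε × stage wet mass = 0.103 × 116,330 = 11,982 kg.
Burnout mass m_f = stage dry + payload = 11,982 + 6,070 = 18,052 kg.
Using Δv = v_e ln(m₀/m_f): Δv = v_e · ln(122,400/18,052) = 2680.0 × ln(6.78) = 2680.0 × 1.9140 ≈ 5130 m/s.

Δv ≈ 5130 m/s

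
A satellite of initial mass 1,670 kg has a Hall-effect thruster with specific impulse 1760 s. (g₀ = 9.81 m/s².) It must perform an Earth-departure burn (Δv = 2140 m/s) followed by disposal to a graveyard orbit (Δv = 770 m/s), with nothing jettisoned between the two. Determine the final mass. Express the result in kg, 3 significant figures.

v_e = Isp · g₀ = 1760 × 9.81 = 17265.6 m/s.
After the first burn: m = 1670 × exp(−2140/17265.6) = 1670 × 0.88343 = 1,475.33 kg.
After the second burn: m = 1,475.33 × exp(−770/17265.6) = 1,475.33 × 0.95638 = 1,410.98 kg.

final mass ≈ 1410 kg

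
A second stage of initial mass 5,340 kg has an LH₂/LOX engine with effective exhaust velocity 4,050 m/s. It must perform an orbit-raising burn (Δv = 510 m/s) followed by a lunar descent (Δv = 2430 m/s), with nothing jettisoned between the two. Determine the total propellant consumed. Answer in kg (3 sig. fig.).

total propellant consumed ≈ 2760 kg

After the first burn: m = 5340 × exp(−510/4050.0) = 5340 × 0.88168 = 4,708.17 kg.
After the second burn: m = 4,708.17 × exp(−2430/4050.0) = 4,708.17 × 0.54881 = 2,583.89 kg.
Total propellant = m₀ − m_final = 5340 − 2,583.89 = 2,756.11 kg.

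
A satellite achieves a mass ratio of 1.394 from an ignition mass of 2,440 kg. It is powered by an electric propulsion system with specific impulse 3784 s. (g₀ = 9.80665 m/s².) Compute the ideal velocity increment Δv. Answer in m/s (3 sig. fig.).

Δv ≈ 12300 m/s

v_e = Isp · g₀ = 3784 × 9.80665 = 37108.4 m/s.
Δv = v_e · ln(1.394) = 37108.4 × 0.3322 ≈ 12326.6 m/s.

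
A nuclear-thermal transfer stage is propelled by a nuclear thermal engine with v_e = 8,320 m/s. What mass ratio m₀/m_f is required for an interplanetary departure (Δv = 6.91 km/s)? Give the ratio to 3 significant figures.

Rocket equation: m₀/m_f = exp(Δv / v_e) = exp(6910 / 8320.0) = exp(0.8305) = 2.2945.

mass ratio ≈ 2.29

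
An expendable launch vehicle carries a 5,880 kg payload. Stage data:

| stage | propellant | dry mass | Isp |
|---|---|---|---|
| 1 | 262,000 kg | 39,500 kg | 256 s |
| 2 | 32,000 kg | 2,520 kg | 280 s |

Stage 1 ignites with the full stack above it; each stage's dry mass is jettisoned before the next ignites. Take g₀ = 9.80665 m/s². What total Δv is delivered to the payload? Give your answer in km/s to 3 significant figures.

Δv ≈ 7.96 km/s

Ignition mass of stage 1 = 262,000+39,500 + 32,000+2,520 + 5,880 = 341,900 kg.
Stage 1: m₀ = 341,900 kg, m_f = 341,900 − 262,000 = 79,900 kg; Δv = 256×9.80665×ln(4.279) = 2510.5×1.4537 ≈ 3650 m/s.
Stage 2: m₀ = 40,400 kg, m_f = 40,400 − 32,000 = 8,400 kg; Δv = 280×9.80665×ln(4.81) = 2745.9×1.5706 ≈ 4313 m/s.
Total Δv = 3650 + 4313 = 7963 m/s.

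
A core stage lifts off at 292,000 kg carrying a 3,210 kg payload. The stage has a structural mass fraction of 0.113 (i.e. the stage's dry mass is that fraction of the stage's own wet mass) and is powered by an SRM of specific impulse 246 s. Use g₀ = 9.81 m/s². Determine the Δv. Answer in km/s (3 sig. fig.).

Stage wet mass = m₀ − payload = 292,000 − 3,210 = 288,790 kg.
Stage dry mass = ε × stage wet mass = 0.113 × 288,790 = 32,633.3 kg.
Burnout mass m_f = stage dry + payload = 32,633.3 + 3,210 = 35,843.3 kg.
v_e = Isp · g₀ = 246 × 9.81 = 2413.3 m/s.
From the ideal rocket equation, Δv = v_e · ln(292,000/35,843.3) = 2413.3 × ln(8.147) = 2413.3 × 2.0976 ≈ 5062 m/s.

Δv ≈ 5.06 km/s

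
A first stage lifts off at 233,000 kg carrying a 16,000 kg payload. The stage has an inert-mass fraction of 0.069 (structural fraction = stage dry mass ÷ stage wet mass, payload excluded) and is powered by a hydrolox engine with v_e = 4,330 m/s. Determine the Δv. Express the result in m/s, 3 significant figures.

Δv ≈ 8740 m/s

Stage wet mass = m₀ − payload = 233,000 − 16,000 = 217,000 kg.
Stage dry mass = ε × stage wet mass = 0.069 × 217,000 = 14,973 kg.
Burnout mass m_f = stage dry + payload = 14,973 + 16,000 = 30,973 kg.
Δv = v_e · ln(233,000/30,973) = 4330.0 × ln(7.523) = 4330.0 × 2.0179 ≈ 8738 m/s.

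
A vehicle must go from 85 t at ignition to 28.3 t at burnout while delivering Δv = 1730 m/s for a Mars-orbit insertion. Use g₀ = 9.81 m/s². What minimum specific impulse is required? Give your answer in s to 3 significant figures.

Isp ≈ 160 s

ln(m₀/m_f) = ln(85000/28300) = ln(3.004) = 1.0998.
v_e = Δv / ln(m₀/m_f) = 1730 / 1.0998 = 1573.0 m/s.
Isp = v_e / g₀ = 1573.0 / 9.81 = 160.3 s.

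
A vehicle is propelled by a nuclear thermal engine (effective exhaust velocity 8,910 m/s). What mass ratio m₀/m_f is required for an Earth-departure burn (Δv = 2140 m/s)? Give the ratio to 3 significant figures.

mass ratio ≈ 1.27

Rocket equation: m₀/m_f = exp(Δv / v_e) = exp(2140 / 8910.0) = exp(0.2402) = 1.2715.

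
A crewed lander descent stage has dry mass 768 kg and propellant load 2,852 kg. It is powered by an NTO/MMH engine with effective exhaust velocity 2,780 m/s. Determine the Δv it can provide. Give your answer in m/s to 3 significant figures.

m₀ = m_dry + m_prop = 768 + 2,852 = 3,620 kg.
Δv = v_e · ln(m₀/m_f) = 2780.0 × ln(4.714) = 2780.0 × 1.5504 ≈ 4310.2 m/s.

Δv ≈ 4310 m/s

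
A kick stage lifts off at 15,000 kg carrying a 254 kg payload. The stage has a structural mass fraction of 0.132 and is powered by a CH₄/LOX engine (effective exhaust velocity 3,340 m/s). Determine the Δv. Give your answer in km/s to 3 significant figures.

Stage wet mass = m₀ − payload = 15,000 − 254 = 14,746 kg.
Stage dry mass = ε × stage wet mass = 0.132 × 14,746 = 1,946.47 kg.
Burnout mass m_f = stage dry + payload = 1,946.47 + 254 = 2,200.47 kg.
Δv = v_e · ln(15,000/2,200.47) = 3340.0 × ln(6.817) = 3340.0 × 1.9194 ≈ 6411 m/s.

Δv ≈ 6.41 km/s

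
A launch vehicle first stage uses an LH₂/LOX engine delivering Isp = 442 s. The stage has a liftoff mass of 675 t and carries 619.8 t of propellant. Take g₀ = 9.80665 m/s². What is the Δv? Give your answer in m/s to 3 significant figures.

Δv ≈ 10900 m/s

v_e = Isp · g₀ = 442 × 9.80665 = 4334.5 m/s.
m_f = m₀ − m_prop = 675 − 619.8 = 55.2 t.
By the Tsiolkovsky rocket equation, Δv = v_e · ln(m₀/m_f) = 4334.5 × ln(12.23) = 4334.5 × 2.5037 ≈ 10852.6 m/s.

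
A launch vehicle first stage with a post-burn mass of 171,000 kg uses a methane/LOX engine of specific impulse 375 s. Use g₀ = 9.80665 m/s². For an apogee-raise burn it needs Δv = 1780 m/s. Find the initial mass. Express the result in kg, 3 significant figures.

initial mass ≈ 277000 kg

v_e = Isp · g₀ = 375 × 9.80665 = 3677.5 m/s.
Rocket equation: m₀/m_f = exp(Δv / v_e) = exp(1780 / 3677.5) = exp(0.4840) = 1.6226.
m₀ = m_f × 1.6226 = 171,000 × 1.6226 = 277,465 kg.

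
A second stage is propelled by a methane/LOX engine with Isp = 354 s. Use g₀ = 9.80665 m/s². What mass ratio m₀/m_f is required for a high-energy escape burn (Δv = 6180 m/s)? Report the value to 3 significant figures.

v_e = Isp · g₀ = 354 × 9.80665 = 3471.6 m/s.
m₀/m_f = exp(Δv / v_e) = exp(6180 / 3471.6) = exp(1.7802) = 5.9309.

mass ratio ≈ 5.93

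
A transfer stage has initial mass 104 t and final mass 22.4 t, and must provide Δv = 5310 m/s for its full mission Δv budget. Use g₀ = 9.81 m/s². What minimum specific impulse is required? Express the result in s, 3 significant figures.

Isp ≈ 353 s

ln(m₀/m_f) = ln(104000/22400) = ln(4.643) = 1.5353.
Rocket equation: v_e = Δv / ln(m₀/m_f) = 5310 / 1.5353 = 3458.5 m/s.
Isp = v_e / g₀ = 3458.5 / 9.81 = 352.6 s.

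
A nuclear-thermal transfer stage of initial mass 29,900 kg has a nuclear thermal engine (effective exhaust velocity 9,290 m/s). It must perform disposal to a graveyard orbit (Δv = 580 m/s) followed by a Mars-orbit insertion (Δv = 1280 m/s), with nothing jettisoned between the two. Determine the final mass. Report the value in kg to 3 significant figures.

After the first burn: m = 29900 × exp(−580/9290.0) = 29900 × 0.93948 = 28,090.5 kg.
After the second burn: m = 28,090.5 × exp(−1280/9290.0) = 28,090.5 × 0.87129 = 24,475 kg.

final mass ≈ 24500 kg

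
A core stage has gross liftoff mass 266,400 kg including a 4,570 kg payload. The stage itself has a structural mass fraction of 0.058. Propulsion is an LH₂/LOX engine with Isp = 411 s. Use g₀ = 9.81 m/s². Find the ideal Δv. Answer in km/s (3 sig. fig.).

Δv ≈ 10.5 km/s

Stage wet mass = m₀ − payload = 266,400 − 4,570 = 261,830 kg.
Stage dry mass = ε × stage wet mass = 0.058 × 261,830 = 15,186.1 kg.
Burnout mass m_f = stage dry + payload = 15,186.1 + 4,570 = 19,756.1 kg.
v_e = Isp · g₀ = 411 × 9.81 = 4031.9 m/s.
Δv = v_e · ln(266,400/19,756.1) = 4031.9 × ln(13.48) = 4031.9 × 2.6015 ≈ 10489 m/s.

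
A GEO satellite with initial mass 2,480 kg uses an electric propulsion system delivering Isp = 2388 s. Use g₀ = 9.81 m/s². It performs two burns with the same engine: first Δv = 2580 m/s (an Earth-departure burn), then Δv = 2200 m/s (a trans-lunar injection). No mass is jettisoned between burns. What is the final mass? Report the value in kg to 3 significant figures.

final mass ≈ 2020 kg

v_e = Isp · g₀ = 2388 × 9.81 = 23426.3 m/s.
After the first burn: m = 2480 × exp(−2580/23426.3) = 2480 × 0.89572 = 2,221.39 kg.
After the second burn: m = 2,221.39 × exp(−2200/23426.3) = 2,221.39 × 0.91036 = 2,022.26 kg.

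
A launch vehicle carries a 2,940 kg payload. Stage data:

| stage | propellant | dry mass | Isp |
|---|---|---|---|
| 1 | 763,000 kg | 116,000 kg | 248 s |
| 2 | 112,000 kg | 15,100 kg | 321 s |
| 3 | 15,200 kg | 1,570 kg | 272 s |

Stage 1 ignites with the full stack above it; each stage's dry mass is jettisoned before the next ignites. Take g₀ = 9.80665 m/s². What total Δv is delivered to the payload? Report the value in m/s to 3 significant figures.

Ignition mass of stage 1 = 763,000+116,000 + 112,000+15,100 + 15,200+1,570 + 2,940 = 1,025,810 kg.
Stage 1: m₀ = 1,025,810 kg, m_f = 1,025,810 − 763,000 = 262,810 kg; Δv = 248×9.80665×ln(3.903) = 2432.0×1.3618 ≈ 3312 m/s.
Stage 2: m₀ = 146,810 kg, m_f = 146,810 − 112,000 = 34,810 kg; Δv = 321×9.80665×ln(4.217) = 3147.9×1.4392 ≈ 4531 m/s.
Stage 3: m₀ = 19,710 kg, m_f = 19,710 − 15,200 = 4,510 kg; Δv = 272×9.80665×ln(4.37) = 2667.4×1.4748 ≈ 3934 m/s.
Total Δv = 3312 + 4531 + 3934 = 11777 m/s.

Δv ≈ 11800 m/s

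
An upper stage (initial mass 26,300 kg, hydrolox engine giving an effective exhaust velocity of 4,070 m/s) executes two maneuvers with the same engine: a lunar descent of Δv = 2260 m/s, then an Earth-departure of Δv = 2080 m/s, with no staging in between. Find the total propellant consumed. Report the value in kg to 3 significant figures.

total propellant consumed ≈ 17200 kg

After the first burn: m = 26300 × exp(−2260/4070.0) = 26300 × 0.57391 = 15,093.8 kg.
After the second burn: m = 15,093.8 × exp(−2080/4070.0) = 15,093.8 × 0.59986 = 9,054.17 kg.
Total propellant = m₀ − m_final = 26300 − 9,054.17 = 17,245.83 kg.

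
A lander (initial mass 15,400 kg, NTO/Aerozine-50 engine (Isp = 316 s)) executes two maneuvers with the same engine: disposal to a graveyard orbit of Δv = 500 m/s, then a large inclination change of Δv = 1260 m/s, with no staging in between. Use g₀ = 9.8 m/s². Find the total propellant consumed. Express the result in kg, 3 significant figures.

total propellant consumed ≈ 6680 kg

v_e = Isp · g₀ = 316 × 9.8 = 3096.8 m/s.
After the first burn: m = 15400 × exp(−500/3096.8) = 15400 × 0.85090 = 13,103.9 kg.
After the second burn: m = 13,103.9 × exp(−1260/3096.8) = 13,103.9 × 0.66573 = 8,723.66 kg.
Total propellant = m₀ − m_final = 15400 − 8,723.66 = 6,676.34 kg.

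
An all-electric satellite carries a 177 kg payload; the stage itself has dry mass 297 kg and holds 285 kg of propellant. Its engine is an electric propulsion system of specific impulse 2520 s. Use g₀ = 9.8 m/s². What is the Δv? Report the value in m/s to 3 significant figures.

v_e = Isp · g₀ = 2520 × 9.8 = 24696.0 m/s.
m₀ = payload + dry + propellant = 177 + 297 + 285 = 759 kg.
m_f = payload + dry = 177 + 297 = 474 kg.
Rocket equation: Δv = v_e · ln(m₀/m_f) = 24696.0 × ln(1.601) = 24696.0 × 0.4708 ≈ 11626.7 m/s.

Δv ≈ 11600 m/s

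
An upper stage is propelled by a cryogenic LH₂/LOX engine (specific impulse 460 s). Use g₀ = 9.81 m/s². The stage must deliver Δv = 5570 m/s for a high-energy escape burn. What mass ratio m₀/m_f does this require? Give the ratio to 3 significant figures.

mass ratio ≈ 3.44

v_e = Isp · g₀ = 460 × 9.81 = 4512.6 m/s.
By the Tsiolkovsky rocket equation, m₀/m_f = exp(Δv / v_e) = exp(5570 / 4512.6) = exp(1.2343) = 3.4360.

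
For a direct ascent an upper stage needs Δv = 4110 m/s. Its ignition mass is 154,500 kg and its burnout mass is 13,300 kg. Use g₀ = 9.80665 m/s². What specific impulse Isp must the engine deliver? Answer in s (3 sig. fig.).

ln(m₀/m_f) = ln(154500/13300) = ln(11.62) = 2.4524.
v_e = Δv / ln(m₀/m_f) = 4110 / 2.4524 = 1675.9 m/s.
Isp = v_e / g₀ = 1675.9 / 9.80665 = 170.9 s.

Isp ≈ 171 s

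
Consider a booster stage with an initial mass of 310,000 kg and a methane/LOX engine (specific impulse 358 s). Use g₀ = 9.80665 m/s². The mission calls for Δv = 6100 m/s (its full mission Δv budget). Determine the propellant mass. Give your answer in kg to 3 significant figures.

v_e = Isp · g₀ = 358 × 9.80665 = 3510.8 m/s.
m₀/m_f = exp(Δv / v_e) = exp(6100 / 3510.8) = exp(1.7375) = 5.6831.
m_f = 310,000 / 5.6831 = 54,547.7 kg, so propellant = m₀ − m_f = 310,000 − 54,547.7 = 255,452.3 kg.

propellant mass ≈ 255000 kg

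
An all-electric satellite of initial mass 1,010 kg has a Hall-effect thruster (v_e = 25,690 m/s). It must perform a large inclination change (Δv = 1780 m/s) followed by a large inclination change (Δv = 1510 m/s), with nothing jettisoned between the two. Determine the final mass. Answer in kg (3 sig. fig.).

After the first burn: m = 1010 × exp(−1780/25690.0) = 1010 × 0.93306 = 942.391 kg.
After the second burn: m = 942.391 × exp(−1510/25690.0) = 942.391 × 0.94292 = 888.599 kg.

final mass ≈ 889 kg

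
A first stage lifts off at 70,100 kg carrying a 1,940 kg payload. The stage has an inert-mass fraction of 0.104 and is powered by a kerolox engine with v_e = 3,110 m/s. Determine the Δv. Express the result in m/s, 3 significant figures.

Stage wet mass = m₀ − payload = 70,100 − 1,940 = 68,160 kg.
Stage dry mass = ε × stage wet mass = 0.104 × 68,160 = 7,088.64 kg.
Burnout mass m_f = stage dry + payload = 7,088.64 + 1,940 = 9,028.64 kg.
From the ideal rocket equation, Δv = v_e · ln(70,100/9,028.64) = 3110.0 × ln(7.764) = 3110.0 × 2.0495 ≈ 6374 m/s.

Δv ≈ 6370 m/s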